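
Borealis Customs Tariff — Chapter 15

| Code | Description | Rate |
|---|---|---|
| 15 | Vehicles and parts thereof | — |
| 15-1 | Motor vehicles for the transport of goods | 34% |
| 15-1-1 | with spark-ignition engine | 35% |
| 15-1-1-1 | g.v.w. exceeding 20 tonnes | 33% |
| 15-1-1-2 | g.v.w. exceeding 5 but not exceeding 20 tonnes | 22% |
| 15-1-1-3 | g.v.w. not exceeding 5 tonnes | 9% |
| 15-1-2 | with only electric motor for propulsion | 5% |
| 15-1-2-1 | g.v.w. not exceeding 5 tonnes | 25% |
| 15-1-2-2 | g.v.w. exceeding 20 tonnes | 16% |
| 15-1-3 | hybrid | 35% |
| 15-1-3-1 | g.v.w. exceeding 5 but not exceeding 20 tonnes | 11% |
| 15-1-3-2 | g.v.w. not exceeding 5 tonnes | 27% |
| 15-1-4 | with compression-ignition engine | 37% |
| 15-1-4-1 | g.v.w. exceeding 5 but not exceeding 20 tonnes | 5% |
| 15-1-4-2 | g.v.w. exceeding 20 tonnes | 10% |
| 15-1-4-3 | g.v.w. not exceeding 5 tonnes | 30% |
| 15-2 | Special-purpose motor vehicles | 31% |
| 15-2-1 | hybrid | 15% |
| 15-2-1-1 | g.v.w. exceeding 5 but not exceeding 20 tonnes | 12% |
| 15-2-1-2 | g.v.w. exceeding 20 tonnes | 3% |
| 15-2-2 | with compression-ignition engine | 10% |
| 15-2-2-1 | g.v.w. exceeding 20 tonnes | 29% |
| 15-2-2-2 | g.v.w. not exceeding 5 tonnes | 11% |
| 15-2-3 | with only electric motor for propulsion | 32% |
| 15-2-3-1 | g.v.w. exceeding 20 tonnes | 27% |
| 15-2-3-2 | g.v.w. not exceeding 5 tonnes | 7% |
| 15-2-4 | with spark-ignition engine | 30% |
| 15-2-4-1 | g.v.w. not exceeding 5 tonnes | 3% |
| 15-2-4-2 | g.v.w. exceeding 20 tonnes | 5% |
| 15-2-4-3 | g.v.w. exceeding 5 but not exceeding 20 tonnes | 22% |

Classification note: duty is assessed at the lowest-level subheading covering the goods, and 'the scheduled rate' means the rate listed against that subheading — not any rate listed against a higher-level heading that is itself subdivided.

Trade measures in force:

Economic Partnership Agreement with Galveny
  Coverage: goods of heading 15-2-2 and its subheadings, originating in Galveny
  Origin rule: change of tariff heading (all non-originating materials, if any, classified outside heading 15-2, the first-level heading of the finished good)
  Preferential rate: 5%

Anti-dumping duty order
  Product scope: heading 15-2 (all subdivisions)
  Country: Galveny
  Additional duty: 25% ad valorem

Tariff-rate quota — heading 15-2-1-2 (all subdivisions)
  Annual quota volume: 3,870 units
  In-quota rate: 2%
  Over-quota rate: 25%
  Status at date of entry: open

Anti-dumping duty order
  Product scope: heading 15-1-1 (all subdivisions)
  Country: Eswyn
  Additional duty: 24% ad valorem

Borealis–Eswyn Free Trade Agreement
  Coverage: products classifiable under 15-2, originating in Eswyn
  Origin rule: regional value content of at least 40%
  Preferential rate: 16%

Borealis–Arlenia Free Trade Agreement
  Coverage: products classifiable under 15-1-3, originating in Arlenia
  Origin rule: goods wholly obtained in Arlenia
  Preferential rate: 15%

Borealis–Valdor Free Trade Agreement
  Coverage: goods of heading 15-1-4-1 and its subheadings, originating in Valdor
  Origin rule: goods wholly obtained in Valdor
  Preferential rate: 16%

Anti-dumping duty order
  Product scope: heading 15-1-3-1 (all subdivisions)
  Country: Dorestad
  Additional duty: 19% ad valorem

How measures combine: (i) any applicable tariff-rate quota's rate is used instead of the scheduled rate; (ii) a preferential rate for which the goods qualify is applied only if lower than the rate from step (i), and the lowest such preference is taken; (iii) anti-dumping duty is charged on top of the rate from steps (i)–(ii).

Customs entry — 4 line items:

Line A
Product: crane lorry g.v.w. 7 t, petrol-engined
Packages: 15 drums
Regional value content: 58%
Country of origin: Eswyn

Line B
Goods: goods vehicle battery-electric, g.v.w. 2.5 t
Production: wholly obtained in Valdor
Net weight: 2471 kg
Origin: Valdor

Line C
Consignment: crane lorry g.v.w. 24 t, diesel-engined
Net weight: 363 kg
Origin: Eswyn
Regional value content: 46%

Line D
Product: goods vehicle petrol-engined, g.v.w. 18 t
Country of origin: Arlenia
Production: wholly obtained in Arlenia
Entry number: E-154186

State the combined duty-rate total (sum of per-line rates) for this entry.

79%

Line A: crane lorry → 15-2; petrol-engined → 15-2-4; g.v.w. 7 t → 15-2-4-3. Scheduled 22%. Eswyn agreement on 15-2: RVC ≥ 40% → 16% available; preferential 16%. → 16%.
Line B: goods vehicle → 15-1; battery-electric → 15-1-2; g.v.w. 2.5 t → 15-1-2-1. Scheduled 25%. Valdor agreement on 15-1-4-1: 15-1-2-1 not covered. → 25%.
Line C: crane lorry → 15-2; diesel-engined → 15-2-2; g.v.w. 24 t → 15-2-2-1. Scheduled 29%. Eswyn agreement on 15-2: RVC ≥ 40% → 16% available; preferential 16%. → 16%.
Line D: goods vehicle → 15-1; petrol-engined → 15-1-1; g.v.w. 18 t → 15-1-1-2. Scheduled 22%. Arlenia agreement on 15-1-3: 15-1-1-2 not covered. → 22%.
Sum: 16% + 25% + 16% + 22% = 79%.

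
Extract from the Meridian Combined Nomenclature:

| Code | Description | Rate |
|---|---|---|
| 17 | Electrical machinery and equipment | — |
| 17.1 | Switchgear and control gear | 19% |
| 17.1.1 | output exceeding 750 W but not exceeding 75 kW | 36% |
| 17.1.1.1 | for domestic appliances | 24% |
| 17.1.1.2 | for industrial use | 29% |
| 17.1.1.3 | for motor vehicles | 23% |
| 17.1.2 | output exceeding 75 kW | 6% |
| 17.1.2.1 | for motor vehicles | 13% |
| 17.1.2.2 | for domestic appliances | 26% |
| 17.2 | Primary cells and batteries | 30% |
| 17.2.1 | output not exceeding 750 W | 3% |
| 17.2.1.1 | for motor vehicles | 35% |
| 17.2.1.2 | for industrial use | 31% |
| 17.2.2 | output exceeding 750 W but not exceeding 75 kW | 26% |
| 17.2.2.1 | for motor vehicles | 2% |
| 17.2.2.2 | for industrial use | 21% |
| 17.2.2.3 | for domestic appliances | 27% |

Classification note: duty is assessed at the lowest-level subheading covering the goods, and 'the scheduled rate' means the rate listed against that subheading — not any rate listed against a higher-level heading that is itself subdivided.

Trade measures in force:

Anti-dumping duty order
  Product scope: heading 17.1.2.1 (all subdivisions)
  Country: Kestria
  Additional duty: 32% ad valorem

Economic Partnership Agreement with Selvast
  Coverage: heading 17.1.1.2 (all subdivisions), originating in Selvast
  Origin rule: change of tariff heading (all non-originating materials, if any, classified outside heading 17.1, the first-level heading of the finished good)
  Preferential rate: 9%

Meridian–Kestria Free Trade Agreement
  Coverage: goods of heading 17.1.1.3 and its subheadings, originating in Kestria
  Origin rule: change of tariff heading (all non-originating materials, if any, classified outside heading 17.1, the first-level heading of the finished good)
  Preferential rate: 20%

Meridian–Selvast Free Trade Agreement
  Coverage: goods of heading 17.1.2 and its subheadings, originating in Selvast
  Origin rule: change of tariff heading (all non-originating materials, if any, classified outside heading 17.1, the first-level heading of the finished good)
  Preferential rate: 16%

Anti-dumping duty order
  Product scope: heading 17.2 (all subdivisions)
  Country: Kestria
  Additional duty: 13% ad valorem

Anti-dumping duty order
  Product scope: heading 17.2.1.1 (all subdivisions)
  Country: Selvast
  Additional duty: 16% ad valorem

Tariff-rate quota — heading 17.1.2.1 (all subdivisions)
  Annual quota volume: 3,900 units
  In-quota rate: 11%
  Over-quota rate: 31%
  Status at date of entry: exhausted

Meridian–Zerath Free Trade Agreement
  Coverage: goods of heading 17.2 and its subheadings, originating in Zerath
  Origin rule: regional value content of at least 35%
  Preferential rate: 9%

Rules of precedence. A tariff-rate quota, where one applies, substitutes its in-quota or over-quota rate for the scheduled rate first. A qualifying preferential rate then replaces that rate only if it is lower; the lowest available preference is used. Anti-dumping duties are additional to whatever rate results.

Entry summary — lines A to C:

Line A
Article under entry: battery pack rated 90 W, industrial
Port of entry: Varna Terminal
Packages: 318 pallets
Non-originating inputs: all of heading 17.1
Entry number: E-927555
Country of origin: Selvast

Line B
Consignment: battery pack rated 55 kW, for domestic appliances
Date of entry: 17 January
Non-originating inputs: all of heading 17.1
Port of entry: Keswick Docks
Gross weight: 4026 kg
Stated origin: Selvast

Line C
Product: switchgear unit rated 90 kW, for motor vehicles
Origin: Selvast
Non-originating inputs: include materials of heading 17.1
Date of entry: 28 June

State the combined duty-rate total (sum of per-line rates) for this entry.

89%

Line A: battery pack → 17.2; rated 90 W → 17.2.1; industrial → 17.2.1.2. Scheduled 31%. Selvast agreement on 17.1.1.2: 17.2.1.2 not covered; Selvast agreement on 17.1.2: 17.2.1.2 not covered. → 31%.
Line B: battery pack → 17.2; rated 55 kW → 17.2.2; for domestic appliances → 17.2.2.3. Scheduled 27%. Selvast agreement on 17.1.1.2: 17.2.2.3 not covered; Selvast agreement on 17.1.2: 17.2.2.3 not covered. → 27%.
Line C: switchgear unit → 17.1; rated 90 kW → 17.1.2; for motor vehicles → 17.1.2.1. Scheduled 13%. quota on 17.1.2.1 exhausted → over-quota 31%; Selvast agreement on 17.1.1.2: 17.1.2.1 not covered; Selvast agreement on 17.1.2: CTH not met. → 31%.
Sum: 31% + 27% + 31% = 89%.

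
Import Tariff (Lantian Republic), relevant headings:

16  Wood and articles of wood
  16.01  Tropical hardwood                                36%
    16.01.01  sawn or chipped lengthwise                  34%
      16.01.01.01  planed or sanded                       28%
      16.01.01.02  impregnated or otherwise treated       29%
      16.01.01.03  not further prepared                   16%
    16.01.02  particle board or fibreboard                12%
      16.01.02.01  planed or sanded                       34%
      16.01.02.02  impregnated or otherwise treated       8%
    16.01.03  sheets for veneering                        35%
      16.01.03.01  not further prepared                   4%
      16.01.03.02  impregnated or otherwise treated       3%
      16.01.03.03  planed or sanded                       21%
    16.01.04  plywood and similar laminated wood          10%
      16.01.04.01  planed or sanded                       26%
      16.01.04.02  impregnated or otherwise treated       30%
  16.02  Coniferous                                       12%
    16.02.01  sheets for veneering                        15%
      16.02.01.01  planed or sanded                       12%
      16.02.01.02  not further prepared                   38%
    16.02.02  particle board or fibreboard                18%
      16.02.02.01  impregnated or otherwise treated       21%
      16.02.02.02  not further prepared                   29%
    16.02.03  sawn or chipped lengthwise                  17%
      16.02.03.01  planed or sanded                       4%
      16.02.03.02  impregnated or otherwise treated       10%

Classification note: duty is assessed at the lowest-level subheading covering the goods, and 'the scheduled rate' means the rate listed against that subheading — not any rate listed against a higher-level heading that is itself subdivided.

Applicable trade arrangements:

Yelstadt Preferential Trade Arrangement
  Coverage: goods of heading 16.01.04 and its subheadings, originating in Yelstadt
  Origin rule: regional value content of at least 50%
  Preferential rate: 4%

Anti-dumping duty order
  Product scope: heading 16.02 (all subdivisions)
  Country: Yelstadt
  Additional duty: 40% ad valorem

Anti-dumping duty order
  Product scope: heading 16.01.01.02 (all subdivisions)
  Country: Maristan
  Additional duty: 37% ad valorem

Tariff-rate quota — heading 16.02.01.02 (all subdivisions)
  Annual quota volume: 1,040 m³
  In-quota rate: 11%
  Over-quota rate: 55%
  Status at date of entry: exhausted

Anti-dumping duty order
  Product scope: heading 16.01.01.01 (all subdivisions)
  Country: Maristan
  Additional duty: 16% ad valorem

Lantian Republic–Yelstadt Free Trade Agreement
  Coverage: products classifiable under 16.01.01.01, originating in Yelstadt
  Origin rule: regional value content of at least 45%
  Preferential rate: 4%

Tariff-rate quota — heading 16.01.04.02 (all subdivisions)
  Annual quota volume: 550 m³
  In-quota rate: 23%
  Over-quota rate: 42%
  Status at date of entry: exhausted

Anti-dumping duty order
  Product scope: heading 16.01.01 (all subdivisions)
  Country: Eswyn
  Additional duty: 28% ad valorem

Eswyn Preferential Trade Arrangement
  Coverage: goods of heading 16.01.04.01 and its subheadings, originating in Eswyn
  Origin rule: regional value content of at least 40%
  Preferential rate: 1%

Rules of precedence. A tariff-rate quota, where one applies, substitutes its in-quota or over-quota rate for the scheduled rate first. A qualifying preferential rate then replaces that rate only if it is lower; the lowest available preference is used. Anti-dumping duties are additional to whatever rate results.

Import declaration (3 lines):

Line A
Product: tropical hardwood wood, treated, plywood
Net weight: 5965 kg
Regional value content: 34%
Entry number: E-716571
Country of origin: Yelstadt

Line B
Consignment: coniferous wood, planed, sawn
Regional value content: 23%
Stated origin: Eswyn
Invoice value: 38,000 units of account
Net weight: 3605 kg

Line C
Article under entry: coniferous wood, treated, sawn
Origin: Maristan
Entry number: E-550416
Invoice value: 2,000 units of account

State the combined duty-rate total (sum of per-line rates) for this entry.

56%

Line A: tropical hardwood → 16.01; plywood → 16.01.04; treated → 16.01.04.02. Scheduled 30%. quota on 16.01.04.02 exhausted → over-quota 42%; Yelstadt agreement on 16.01.04: RVC < 50%; Yelstadt agreement on 16.01.01.01: 16.01.04.02 not covered. → 42%.
Line B: coniferous → 16.02; sawn → 16.02.03; planed → 16.02.03.01. Scheduled 4%. Eswyn agreement on 16.01.04.01: 16.02.03.01 not covered. → 4%.
Line C: coniferous → 16.02; sawn → 16.02.03; treated → 16.02.03.02. Scheduled 10%. No special measure applies. → 10%.
Sum: 42% + 4% + 10% = 56%.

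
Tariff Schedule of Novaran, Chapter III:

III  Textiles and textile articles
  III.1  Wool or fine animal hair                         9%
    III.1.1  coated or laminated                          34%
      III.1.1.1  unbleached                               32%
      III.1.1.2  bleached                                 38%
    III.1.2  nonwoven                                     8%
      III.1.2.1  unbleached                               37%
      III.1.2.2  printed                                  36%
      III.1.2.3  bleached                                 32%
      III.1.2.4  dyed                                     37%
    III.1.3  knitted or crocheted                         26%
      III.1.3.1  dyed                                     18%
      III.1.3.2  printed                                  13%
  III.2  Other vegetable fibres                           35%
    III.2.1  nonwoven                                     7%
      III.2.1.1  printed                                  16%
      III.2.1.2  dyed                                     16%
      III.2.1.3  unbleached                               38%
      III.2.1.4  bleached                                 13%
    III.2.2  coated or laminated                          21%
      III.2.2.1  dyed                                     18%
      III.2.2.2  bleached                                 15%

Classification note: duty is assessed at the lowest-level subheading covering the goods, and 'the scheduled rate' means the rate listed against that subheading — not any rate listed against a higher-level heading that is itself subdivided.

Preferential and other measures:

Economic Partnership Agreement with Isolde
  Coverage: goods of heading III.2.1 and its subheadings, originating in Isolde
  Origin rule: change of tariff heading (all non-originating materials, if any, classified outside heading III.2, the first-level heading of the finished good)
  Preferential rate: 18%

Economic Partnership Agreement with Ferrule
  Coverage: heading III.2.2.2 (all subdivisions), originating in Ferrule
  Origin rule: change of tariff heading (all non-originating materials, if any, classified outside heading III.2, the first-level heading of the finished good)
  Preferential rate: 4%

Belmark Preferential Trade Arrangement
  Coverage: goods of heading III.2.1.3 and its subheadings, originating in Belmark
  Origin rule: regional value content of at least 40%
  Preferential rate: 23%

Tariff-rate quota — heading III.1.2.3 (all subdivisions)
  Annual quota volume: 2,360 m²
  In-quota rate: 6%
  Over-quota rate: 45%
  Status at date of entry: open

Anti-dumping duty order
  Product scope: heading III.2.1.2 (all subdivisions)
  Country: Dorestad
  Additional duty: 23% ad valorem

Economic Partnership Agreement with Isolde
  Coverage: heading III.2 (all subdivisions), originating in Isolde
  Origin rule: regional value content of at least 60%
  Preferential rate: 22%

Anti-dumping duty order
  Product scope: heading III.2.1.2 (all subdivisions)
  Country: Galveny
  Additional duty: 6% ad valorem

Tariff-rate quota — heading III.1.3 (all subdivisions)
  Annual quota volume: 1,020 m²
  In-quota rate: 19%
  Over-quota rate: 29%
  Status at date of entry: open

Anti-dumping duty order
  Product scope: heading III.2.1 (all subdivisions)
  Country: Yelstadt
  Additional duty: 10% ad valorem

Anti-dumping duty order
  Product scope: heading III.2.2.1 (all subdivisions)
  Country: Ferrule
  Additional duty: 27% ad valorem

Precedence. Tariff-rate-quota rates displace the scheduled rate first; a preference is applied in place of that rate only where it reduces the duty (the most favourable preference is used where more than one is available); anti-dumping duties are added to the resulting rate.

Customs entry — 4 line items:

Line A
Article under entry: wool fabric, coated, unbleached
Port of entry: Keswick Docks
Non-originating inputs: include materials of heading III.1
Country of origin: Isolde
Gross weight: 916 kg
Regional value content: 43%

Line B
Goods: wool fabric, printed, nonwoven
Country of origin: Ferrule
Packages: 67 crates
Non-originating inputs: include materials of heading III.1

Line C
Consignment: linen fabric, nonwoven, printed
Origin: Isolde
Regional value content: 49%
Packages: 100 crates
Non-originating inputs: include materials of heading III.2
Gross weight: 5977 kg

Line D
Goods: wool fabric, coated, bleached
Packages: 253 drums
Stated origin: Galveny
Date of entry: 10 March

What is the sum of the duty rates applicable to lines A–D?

Line A: wool → III.1; coated → III.1.1; unbleached → III.1.1.1. Scheduled 32%. Isolde agreement on III.2.1: III.1.1.1 not covered; Isolde agreement on III.2: III.1.1.1 not covered. → 32%.
Line B: wool → III.1; nonwoven → III.1.2; printed → III.1.2.2. Scheduled 36%. Ferrule agreement on III.2.2.2: III.1.2.2 not covered. → 36%.
Line C: linen → III.2; nonwoven → III.2.1; printed → III.2.1.1. Scheduled 16%. Isolde agreement on III.2.1: CTH not met; Isolde agreement on III.2: RVC < 60%. → 16%.
Line D: wool → III.1; coated → III.1.1; bleached → III.1.1.2. Scheduled 38%. No special measure applies. → 38%.
Sum: 32% + 36% + 16% + 38% = 122%.

122%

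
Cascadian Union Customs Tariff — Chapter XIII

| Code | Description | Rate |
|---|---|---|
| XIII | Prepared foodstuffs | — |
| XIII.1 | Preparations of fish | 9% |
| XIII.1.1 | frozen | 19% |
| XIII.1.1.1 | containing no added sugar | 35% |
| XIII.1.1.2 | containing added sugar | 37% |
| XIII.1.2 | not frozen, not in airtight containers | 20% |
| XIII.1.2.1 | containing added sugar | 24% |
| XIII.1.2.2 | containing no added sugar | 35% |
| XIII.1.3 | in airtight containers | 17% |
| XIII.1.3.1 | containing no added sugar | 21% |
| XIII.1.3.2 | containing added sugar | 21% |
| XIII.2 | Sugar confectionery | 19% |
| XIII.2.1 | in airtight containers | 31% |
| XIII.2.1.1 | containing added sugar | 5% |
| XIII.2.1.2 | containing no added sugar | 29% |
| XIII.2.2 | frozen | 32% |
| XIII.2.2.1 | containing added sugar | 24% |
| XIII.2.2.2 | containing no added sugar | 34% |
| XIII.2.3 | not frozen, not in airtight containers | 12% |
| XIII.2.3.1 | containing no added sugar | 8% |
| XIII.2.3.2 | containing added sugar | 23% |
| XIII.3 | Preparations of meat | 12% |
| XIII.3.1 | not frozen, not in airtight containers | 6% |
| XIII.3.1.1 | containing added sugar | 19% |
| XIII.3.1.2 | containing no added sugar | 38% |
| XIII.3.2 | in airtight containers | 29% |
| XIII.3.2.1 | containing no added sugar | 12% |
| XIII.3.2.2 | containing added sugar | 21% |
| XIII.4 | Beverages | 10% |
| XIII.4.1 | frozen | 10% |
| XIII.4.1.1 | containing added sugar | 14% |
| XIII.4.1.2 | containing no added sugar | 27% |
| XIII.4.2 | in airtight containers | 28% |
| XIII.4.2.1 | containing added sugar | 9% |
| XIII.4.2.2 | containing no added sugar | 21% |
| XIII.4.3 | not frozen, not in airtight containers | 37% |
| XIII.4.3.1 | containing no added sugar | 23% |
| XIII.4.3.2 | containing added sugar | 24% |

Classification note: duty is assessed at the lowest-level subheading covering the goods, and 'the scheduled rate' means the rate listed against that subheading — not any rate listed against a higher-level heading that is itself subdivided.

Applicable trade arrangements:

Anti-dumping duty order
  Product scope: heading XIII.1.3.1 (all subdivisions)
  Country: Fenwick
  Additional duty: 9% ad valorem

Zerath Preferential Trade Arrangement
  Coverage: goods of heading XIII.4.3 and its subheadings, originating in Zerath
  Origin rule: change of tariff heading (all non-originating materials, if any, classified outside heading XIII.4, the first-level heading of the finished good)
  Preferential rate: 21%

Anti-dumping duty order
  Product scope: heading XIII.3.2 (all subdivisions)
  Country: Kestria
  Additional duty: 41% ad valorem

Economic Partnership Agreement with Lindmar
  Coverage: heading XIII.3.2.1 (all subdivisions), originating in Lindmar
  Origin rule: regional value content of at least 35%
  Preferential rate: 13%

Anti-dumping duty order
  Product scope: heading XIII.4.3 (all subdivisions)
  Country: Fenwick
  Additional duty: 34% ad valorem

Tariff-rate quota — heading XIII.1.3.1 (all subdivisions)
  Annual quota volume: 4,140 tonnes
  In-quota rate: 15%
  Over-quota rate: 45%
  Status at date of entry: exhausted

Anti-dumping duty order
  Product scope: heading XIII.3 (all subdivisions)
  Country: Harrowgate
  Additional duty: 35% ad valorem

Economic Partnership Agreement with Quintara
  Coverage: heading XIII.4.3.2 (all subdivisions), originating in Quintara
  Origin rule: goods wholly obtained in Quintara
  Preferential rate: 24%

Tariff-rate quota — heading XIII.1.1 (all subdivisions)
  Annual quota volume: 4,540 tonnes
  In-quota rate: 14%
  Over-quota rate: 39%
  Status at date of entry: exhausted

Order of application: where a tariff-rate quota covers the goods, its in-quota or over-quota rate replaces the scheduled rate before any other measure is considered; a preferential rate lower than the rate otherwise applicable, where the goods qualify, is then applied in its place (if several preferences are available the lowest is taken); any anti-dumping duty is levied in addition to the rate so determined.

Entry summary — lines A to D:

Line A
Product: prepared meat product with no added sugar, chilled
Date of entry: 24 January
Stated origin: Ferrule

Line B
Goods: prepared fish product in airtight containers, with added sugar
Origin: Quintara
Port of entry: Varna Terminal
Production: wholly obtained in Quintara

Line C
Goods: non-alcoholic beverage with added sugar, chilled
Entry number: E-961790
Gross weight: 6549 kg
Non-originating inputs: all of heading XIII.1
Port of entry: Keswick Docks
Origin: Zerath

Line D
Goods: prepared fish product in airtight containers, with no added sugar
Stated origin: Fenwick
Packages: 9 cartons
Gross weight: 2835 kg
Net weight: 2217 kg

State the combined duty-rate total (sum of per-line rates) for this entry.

Line A: prepared meat product → XIII.3; chilled → XIII.3.1; with no added sugar → XIII.3.1.2. Scheduled 38%. No special measure applies. → 38%.
Line B: prepared fish product → XIII.1; in airtight containers → XIII.1.3; with added sugar → XIII.1.3.2. Scheduled 21%. Quintara agreement on XIII.4.3.2: XIII.1.3.2 not covered. → 21%.
Line C: non-alcoholic beverage → XIII.4; chilled → XIII.4.3; with added sugar → XIII.4.3.2. Scheduled 24%. Zerath agreement on XIII.4.3: CTH met → 21% available; preferential 21%. → 21%.
Line D: prepared fish product → XIII.1; in airtight containers → XIII.1.3; with no added sugar → XIII.1.3.1. Scheduled 21%. quota on XIII.1.3.1 exhausted → over-quota 45%; anti-dumping (Fenwick, XIII.1.3.1): +9%; total 45% + 9% = 54%. → 54%.
Sum: 38% + 21% + 21% + 54% = 134%.

134%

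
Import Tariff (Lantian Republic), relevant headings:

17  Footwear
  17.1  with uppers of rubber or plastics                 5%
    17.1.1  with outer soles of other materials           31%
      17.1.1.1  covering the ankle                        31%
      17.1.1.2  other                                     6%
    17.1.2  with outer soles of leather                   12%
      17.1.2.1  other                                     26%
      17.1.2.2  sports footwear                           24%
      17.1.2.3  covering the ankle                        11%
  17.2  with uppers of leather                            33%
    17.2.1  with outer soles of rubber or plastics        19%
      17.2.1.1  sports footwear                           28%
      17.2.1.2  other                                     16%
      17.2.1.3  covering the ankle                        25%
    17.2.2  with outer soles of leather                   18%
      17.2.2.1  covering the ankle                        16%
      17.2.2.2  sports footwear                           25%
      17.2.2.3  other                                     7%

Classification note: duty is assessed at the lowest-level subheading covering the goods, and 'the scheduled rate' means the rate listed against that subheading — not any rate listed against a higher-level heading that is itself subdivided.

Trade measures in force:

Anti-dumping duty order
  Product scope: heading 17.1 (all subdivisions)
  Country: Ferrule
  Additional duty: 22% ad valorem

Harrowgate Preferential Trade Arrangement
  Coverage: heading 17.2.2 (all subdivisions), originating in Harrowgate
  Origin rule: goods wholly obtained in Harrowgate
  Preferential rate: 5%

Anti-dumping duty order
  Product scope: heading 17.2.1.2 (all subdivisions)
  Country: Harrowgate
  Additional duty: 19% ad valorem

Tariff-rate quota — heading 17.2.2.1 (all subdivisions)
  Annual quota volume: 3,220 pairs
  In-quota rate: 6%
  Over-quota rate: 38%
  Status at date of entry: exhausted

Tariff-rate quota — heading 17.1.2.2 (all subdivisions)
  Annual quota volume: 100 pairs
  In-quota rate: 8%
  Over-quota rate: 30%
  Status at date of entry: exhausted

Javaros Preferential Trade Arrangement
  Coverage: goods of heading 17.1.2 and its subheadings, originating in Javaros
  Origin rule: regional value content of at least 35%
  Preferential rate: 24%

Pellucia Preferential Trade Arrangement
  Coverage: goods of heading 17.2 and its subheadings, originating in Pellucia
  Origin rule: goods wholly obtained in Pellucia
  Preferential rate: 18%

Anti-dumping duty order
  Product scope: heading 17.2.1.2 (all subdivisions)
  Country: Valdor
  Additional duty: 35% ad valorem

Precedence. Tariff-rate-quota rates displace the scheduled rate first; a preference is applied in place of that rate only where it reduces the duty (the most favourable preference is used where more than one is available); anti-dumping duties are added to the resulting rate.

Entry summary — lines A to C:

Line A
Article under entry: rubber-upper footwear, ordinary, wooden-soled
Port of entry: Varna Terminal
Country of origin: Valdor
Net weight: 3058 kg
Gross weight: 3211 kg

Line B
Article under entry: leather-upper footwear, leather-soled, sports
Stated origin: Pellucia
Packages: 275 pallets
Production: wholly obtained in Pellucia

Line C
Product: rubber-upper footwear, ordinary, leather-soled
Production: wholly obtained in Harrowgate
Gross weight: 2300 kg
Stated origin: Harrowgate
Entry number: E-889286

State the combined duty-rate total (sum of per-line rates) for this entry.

Line A: rubber-upper → 17.1; wooden-soled → 17.1.1; ordinary → 17.1.1.2. Scheduled 6%. No special measure applies. → 6%.
Line B: leather-upper → 17.2; leather-soled → 17.2.2; sports → 17.2.2.2. Scheduled 25%. Pellucia agreement on 17.2: wholly obtained → 18% available; preferential 18%. → 18%.
Line C: rubber-upper → 17.1; leather-soled → 17.1.2; ordinary → 17.1.2.1. Scheduled 26%. Harrowgate agreement on 17.2.2: 17.1.2.1 not covered. → 26%.
Sum: 6% + 18% + 26% = 50%.

50%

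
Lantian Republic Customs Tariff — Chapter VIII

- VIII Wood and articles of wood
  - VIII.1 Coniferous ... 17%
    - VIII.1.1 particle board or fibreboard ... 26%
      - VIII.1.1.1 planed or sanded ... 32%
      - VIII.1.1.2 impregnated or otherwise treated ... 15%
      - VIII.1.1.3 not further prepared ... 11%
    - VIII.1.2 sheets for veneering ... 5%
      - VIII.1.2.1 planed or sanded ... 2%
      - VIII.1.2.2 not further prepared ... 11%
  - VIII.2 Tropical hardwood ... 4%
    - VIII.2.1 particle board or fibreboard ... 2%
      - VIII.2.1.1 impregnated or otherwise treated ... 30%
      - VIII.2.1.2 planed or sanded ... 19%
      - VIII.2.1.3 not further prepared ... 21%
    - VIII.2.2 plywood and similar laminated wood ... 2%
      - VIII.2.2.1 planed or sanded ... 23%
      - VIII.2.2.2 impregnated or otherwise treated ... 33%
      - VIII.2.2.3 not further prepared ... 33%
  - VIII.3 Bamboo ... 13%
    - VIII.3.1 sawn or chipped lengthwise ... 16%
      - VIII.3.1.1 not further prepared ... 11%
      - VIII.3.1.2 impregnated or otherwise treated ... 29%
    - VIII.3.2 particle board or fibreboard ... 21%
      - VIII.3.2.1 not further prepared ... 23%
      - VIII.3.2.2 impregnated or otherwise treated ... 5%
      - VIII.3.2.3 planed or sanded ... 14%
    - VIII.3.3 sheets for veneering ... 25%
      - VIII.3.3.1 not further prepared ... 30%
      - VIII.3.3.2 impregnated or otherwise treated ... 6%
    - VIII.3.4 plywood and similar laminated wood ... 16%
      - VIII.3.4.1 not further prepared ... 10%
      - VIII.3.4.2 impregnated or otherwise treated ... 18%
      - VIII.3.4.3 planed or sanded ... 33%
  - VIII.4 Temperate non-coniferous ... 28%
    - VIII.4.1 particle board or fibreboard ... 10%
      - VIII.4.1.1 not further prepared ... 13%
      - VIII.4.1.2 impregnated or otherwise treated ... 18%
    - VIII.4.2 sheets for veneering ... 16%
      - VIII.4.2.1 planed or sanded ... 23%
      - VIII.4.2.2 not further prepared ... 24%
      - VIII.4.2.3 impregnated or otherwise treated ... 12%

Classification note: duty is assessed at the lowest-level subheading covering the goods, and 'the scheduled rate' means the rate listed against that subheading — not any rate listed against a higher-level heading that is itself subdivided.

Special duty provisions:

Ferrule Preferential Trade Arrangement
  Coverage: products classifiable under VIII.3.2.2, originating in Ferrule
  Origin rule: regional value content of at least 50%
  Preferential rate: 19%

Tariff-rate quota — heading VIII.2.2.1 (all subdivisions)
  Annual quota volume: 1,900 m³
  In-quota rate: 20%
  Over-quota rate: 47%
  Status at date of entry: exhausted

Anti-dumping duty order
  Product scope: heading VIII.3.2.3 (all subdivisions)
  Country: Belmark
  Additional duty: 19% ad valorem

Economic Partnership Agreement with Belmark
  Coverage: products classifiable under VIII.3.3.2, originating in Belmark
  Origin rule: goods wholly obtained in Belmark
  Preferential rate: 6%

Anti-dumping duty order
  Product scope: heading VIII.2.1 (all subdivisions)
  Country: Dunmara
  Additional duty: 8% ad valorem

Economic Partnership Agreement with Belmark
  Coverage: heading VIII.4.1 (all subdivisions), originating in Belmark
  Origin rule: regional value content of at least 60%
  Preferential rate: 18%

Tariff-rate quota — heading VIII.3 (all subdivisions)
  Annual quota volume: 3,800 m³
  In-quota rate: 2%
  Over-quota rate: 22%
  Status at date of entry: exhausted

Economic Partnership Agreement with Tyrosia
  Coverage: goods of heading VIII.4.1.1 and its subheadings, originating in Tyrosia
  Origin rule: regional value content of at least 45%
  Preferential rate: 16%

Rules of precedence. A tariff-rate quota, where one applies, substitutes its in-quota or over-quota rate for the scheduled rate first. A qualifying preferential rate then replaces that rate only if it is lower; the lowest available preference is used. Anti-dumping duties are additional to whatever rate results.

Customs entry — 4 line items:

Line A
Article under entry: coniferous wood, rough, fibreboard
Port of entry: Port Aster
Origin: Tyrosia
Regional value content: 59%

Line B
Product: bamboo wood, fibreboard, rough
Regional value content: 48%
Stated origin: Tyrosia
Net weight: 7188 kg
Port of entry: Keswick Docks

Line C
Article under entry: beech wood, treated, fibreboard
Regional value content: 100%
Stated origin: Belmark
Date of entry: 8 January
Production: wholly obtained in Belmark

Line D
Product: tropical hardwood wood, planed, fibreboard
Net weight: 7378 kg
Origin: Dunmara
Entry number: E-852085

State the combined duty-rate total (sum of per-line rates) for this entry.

78%

Line A: coniferous → VIII.1; fibreboard → VIII.1.1; rough → VIII.1.1.3. Scheduled 11%. Tyrosia agreement on VIII.4.1.1: VIII.1.1.3 not covered. → 11%.
Line B: bamboo → VIII.3; fibreboard → VIII.3.2; rough → VIII.3.2.1. Scheduled 23%. quota on VIII.3 exhausted → over-quota 22%; Tyrosia agreement on VIII.4.1.1: VIII.3.2.1 not covered. → 22%.
Line C: beech → VIII.4; fibreboard → VIII.4.1; treated → VIII.4.1.2. Scheduled 18%. Belmark agreement on VIII.3.3.2: VIII.4.1.2 not covered; Belmark agreement on VIII.4.1: RVC ≥ 60% → 18% available; preference 18% not lower than 18% → no reduction. → 18%.
Line D: tropical hardwood → VIII.2; fibreboard → VIII.2.1; planed → VIII.2.1.2. Scheduled 19%. anti-dumping (Dunmara, VIII.2.1): +8%; total 19% + 8% = 27%. → 27%.
Sum: 11% + 22% + 18% + 27% = 78%.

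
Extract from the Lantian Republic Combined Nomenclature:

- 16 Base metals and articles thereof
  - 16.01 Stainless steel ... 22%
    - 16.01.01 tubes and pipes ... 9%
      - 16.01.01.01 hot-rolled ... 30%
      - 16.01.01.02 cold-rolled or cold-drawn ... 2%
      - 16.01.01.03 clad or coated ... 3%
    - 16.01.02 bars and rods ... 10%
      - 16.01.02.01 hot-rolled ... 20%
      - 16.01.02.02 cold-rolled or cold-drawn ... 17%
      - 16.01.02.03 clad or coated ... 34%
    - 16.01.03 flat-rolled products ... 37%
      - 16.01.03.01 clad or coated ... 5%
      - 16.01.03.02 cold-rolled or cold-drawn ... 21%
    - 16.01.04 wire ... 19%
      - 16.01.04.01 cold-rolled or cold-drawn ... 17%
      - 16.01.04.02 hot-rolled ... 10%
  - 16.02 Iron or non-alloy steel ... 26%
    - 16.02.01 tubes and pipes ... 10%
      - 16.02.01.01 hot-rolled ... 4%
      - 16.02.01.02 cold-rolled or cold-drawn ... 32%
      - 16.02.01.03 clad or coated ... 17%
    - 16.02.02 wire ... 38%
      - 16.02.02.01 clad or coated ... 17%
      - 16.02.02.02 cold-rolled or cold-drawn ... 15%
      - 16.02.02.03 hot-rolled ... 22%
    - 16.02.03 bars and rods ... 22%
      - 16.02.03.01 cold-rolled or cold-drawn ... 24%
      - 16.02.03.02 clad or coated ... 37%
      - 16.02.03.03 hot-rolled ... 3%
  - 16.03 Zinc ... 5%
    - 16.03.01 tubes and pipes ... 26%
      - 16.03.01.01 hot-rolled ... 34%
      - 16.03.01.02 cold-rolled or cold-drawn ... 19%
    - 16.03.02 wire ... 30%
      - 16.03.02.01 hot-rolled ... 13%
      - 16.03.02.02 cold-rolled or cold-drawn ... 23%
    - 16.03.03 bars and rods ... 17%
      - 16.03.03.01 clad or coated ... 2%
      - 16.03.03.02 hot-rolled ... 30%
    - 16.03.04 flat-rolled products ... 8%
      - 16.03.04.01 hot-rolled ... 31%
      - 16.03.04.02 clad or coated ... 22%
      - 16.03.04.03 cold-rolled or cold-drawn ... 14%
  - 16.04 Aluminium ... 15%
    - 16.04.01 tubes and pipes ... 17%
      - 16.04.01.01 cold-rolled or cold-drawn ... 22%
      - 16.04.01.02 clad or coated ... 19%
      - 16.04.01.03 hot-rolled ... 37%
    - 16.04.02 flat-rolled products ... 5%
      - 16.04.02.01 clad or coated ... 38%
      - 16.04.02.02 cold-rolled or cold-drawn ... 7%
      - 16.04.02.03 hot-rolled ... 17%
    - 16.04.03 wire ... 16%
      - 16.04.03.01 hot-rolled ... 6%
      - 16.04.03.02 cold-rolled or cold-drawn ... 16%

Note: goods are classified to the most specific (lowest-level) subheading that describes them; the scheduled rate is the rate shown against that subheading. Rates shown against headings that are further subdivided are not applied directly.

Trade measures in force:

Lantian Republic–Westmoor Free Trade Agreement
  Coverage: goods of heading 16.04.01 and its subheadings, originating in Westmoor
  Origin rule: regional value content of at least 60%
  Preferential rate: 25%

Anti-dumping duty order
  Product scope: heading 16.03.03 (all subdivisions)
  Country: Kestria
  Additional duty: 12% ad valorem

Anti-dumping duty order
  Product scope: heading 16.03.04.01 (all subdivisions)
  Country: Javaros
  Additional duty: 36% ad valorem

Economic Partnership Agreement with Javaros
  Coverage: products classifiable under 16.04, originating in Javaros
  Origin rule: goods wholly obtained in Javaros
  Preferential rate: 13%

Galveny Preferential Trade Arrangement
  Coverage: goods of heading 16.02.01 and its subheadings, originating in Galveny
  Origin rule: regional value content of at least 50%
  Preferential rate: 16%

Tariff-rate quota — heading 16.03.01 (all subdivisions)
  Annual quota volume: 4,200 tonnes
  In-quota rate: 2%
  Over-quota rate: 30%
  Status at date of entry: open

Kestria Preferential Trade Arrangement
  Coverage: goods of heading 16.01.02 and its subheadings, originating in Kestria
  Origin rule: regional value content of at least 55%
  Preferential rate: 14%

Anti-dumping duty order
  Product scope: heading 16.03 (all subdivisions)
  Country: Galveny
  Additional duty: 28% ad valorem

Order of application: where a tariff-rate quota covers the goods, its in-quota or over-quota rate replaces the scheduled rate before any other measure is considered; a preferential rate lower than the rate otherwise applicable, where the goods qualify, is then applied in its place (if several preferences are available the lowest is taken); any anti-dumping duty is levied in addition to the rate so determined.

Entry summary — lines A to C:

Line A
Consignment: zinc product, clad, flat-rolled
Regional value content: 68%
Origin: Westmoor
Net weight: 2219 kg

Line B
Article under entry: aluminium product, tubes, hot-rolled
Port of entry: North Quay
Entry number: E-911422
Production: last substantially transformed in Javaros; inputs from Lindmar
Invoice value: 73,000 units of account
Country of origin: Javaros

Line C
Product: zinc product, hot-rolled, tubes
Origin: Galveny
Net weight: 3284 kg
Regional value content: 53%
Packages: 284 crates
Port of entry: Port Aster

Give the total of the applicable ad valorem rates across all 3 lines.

89%

Line A: zinc → 16.03; flat-rolled → 16.03.04; clad → 16.03.04.02. Scheduled 22%. Westmoor agreement on 16.04.01: 16.03.04.02 not covered. → 22%.
Line B: aluminium → 16.04; tubes → 16.04.01; hot-rolled → 16.04.01.03. Scheduled 37%. Javaros agreement on 16.04: not wholly obtained. → 37%.
Line C: zinc → 16.03; tubes → 16.03.01; hot-rolled → 16.03.01.01. Scheduled 34%. quota on 16.03.01 open → in-quota 2%; Galveny agreement on 16.02.01: 16.03.01.01 not covered; anti-dumping (Galveny, 16.03): +28%; total 2% + 28% = 30%. → 30%.
Sum: 22% + 37% + 30% = 89%.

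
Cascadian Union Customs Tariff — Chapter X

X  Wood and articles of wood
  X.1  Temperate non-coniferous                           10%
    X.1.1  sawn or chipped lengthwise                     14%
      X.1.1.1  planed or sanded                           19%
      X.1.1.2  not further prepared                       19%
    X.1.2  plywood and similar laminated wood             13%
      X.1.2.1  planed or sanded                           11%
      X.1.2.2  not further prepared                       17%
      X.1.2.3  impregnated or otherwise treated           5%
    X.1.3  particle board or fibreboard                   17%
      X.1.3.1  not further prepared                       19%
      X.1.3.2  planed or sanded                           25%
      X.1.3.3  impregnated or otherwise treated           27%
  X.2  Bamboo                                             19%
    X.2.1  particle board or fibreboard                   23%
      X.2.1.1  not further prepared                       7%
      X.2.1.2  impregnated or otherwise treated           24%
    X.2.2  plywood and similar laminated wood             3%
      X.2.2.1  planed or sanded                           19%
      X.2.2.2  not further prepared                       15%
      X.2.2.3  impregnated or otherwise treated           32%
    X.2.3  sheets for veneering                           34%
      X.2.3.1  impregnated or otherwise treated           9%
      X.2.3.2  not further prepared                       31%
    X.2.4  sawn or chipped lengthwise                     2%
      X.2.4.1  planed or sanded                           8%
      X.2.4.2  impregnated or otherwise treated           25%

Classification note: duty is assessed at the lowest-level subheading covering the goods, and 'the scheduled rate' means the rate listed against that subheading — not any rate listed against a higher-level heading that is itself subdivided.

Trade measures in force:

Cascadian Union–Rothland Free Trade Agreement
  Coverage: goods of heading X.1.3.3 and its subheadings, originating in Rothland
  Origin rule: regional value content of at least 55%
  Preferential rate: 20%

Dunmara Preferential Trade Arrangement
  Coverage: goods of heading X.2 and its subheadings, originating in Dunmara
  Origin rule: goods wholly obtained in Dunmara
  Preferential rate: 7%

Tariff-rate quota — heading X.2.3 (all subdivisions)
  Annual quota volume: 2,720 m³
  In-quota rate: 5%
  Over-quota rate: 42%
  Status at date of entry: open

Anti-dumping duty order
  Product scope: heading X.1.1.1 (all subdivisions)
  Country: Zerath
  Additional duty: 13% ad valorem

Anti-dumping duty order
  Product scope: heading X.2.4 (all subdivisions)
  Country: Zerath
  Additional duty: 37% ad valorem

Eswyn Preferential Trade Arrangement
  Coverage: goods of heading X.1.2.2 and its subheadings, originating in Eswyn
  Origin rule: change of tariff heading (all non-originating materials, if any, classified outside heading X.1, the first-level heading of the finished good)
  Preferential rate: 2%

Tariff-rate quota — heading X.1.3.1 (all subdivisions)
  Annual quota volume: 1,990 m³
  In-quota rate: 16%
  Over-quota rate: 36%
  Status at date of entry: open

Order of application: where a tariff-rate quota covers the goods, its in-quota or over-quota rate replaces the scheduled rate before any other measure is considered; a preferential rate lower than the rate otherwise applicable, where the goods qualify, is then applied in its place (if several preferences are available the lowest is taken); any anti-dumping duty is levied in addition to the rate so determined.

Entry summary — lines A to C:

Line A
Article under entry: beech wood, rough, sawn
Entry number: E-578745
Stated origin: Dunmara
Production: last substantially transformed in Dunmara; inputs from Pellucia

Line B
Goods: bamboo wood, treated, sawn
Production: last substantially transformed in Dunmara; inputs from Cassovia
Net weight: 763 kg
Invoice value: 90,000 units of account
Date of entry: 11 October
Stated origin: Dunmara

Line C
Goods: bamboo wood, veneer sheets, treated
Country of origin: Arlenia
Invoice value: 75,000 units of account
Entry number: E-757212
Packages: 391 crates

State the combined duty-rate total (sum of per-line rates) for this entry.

49%

Line A: beech → X.1; sawn → X.1.1; rough → X.1.1.2. Scheduled 19%. Dunmara agreement on X.2: X.1.1.2 not covered. → 19%.
Line B: bamboo → X.2; sawn → X.2.4; treated → X.2.4.2. Scheduled 25%. Dunmara agreement on X.2: not wholly obtained. → 25%.
Line C: bamboo → X.2; veneer sheets → X.2.3; treated → X.2.3.1. Scheduled 9%. quota on X.2.3 open → in-quota 5%. → 5%.
Sum: 19% + 25% + 5% = 49%.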